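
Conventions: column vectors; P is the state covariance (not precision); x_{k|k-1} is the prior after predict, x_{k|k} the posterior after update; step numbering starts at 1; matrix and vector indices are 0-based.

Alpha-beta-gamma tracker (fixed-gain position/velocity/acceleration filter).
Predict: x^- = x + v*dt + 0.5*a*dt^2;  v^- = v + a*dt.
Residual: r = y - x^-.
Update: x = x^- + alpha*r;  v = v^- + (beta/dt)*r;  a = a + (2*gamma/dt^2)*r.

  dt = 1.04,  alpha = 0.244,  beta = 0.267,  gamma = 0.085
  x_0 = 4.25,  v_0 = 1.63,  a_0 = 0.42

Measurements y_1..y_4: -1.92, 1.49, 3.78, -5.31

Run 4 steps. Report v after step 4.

step 1: x_pred=6.1723  r=-8.0923  x^+=4.1978  v^+=-0.0108  a^+=-0.8519
step 2: x_pred=3.7259  r=-2.2359  x^+=3.1803  v^+=-1.4708  a^+=-1.2033
step 3: x_pred=1.0000  r=2.7800  x^+=1.6783  v^+=-2.0085  a^+=-0.7664
step 4: x_pred=-0.8250  r=-4.4850  x^+=-1.9194  v^+=-3.9570  a^+=-1.4713

v_post = -3.9570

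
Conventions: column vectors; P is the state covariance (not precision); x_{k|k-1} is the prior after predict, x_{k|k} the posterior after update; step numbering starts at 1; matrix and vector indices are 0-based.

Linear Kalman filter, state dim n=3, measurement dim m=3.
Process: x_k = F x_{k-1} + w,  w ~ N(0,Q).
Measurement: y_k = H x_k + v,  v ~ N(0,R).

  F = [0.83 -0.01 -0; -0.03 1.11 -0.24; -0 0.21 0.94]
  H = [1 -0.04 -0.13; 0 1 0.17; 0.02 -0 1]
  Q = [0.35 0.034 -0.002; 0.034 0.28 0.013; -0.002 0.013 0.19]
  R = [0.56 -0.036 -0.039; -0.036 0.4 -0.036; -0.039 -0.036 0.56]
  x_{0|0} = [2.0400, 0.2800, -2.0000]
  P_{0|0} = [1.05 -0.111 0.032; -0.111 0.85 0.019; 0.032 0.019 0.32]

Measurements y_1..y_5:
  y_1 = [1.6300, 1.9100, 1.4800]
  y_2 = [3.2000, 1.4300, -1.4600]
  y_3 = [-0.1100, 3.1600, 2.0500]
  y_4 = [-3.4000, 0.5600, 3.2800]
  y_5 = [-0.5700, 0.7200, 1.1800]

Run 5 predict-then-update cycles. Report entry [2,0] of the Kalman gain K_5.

step 1: x^-=[1.6904, 0.7296, -1.8212]  P^-=[1.0753 -0.1102 0.0017; -0.1102 1.3444 0.1576; 0.0017 0.1576 0.5177]  S=[1.6562 -0.2327 -0.0894; -0.2327 1.8129 0.2074; -0.0894 0.2074 1.0782]  K=[0.6579 0.0155 0.0730; -0.0053 0.7559 -0.0017; -0.0070 0.0815 0.4639]  nu=[-0.2680, 1.4900, 3.2674]  x^+=[1.7758, 1.8516, -0.1820]  P^+=[0.3651 -0.0214 0.0074; -0.0214 0.3073 -0.0275; 0.0074 -0.0275 0.2570]
step 2: x^-=[1.4554, 2.0457, 0.2178]  P^-=[0.6019 0.0003 -0.0004; 0.0003 0.6899 -0.0008; -0.0004 -0.0008 0.4198]  S=[1.1702 -0.0726 -0.0819; -0.0726 1.1018 0.0346; -0.0819 0.0346 0.9800]  K=[0.5202 0.0327 0.0542; 0.0141 0.6277 -0.0218; -0.0141 0.0498 0.4254]  nu=[1.8548, -0.6527, -1.7069]  x^+=[2.3064, 1.6993, -0.5669]  P^+=[0.2881 -0.0081 0.0031; -0.0081 0.2573 -0.0352; 0.0031 -0.0352 0.2369]
step 3: x^-=[1.8973, 1.9531, -0.1760]  P^-=[0.5486 0.0158 -0.0012; 0.0158 0.6303 -0.0154; -0.0012 -0.0154 0.3968]  S=[1.1152 -0.0523 -0.0802; -0.0523 1.0365 0.0163; -0.0802 0.0163 0.9570]  K=[0.4970 0.0393 0.0512; 0.0200 0.6070 -0.0245; -0.0151 0.0429 0.4126]  nu=[-1.9520, 1.2368, 2.1881]  x^+=[1.0877, 2.6111, 0.8093]  P^+=[0.2751 -0.0044 0.0024; -0.0044 0.2491 -0.0362; 0.0024 -0.0362 0.2301]
step 4: x^-=[0.8767, 2.6715, 1.3091]  P^-=[0.5396 0.0198 -0.0011; 0.0198 0.6201 -0.0169; -0.0011 -0.0169 0.3900]  S=[1.1057 -0.0475 -0.0793; -0.0475 1.0256 0.0138; -0.0793 0.0138 0.9501]  K=[0.4928 0.0412 0.0508; 0.0216 0.6031 -0.0243; -0.0151 0.0420 0.4085]  nu=[-3.9996, -2.3340, 1.9533]  x^+=[-1.0916, 1.1299, 2.0696]  P^+=[0.2727 -0.0035 0.0023; -0.0035 0.2475 -0.0361; 0.0023 -0.0361 0.2278]
step 5: x^-=[-0.9173, 0.7902, 2.1827]  P^-=[0.5379 0.0207 -0.0010; 0.0207 0.6178 -0.0166; -0.0010 -0.0166 0.3880]  S=[1.1039 -0.0464 -0.0790; -0.0464 1.0234 0.0138; -0.0790 0.0138 0.9481]  K=[0.4921 0.0417 0.0507; 0.0220 0.6022 -0.0240; -0.0151 0.0421 0.4073]  nu=[0.6627, -0.4413, -0.9843]  x^+=[-0.6596, 0.5626, 1.7532]  P^+=[0.2722 -0.0032 0.0022; -0.0032 0.2471 -0.0359; 0.0022 -0.0359 0.2271]

K[2,0] = -0.0151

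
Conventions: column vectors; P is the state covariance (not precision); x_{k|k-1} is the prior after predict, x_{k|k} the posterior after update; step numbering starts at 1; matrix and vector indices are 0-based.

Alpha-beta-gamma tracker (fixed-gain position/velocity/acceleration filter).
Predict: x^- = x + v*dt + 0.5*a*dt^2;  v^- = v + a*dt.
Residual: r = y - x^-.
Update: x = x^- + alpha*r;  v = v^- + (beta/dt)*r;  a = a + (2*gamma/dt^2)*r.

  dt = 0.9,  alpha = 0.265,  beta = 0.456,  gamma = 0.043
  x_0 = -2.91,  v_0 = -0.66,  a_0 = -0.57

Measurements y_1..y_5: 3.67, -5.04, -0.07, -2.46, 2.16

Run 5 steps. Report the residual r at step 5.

step 1: x_pred=-3.7349  r=7.4049  x^+=-1.7726  v^+=2.5788  a^+=0.2162
step 2: x_pred=0.6359  r=-5.6759  x^+=-0.8682  v^+=-0.1024  a^+=-0.3864
step 3: x_pred=-1.1169  r=1.0469  x^+=-0.8395  v^+=0.0802  a^+=-0.2753
step 4: x_pred=-0.8788  r=-1.5812  x^+=-1.2978  v^+=-0.9687  a^+=-0.4432
step 5: x_pred=-2.3491  r=4.5091  x^+=-1.1542  v^+=0.9171  a^+=0.0356

resid = 4.5091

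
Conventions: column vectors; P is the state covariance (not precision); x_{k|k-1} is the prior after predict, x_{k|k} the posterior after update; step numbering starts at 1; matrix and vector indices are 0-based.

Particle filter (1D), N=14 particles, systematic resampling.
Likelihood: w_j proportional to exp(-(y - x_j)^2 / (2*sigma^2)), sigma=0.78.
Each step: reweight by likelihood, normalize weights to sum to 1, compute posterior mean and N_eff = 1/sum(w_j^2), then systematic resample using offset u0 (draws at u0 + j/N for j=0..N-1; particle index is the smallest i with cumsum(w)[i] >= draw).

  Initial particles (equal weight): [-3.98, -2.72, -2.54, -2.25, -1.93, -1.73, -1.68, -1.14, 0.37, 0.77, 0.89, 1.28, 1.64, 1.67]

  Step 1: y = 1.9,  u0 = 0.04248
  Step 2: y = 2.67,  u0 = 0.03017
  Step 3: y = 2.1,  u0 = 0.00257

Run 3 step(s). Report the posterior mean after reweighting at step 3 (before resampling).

post_mean = 1.6149

step 1: w=[0.0000, 0.0000, 0.0000, 0.0000, 0.0000, 0.0000, 0.0000, 0.0001, 0.0410, 0.0983, 0.1214, 0.2047, 0.2656, 0.2688]  mean=1.3453  Neff=4.7439  idx=[9, 9, 10, 10, 11, 11, 12, 12, 12, 12, 13, 13, 13, 13]
step 2: w=[0.0126, 0.0126, 0.0181, 0.0181, 0.0500, 0.0500, 0.1022, 0.1022, 0.1022, 0.1022, 0.1075, 0.1075, 0.1075, 0.1075]  mean=1.5679  Neff=10.6434  idx=[2, 4, 6, 6, 7, 8, 8, 9, 10, 10, 11, 12, 12, 13]
step 3: w=[0.0271, 0.0520, 0.0759, 0.0759, 0.0759, 0.0759, 0.0759, 0.0759, 0.0776, 0.0776, 0.0776, 0.0776, 0.0776, 0.0776]  mean=1.6149  Neff=13.4920  idx=[0, 1, 2, 3, 4, 5, 6, 7, 8, 9, 10, 11, 12, 13]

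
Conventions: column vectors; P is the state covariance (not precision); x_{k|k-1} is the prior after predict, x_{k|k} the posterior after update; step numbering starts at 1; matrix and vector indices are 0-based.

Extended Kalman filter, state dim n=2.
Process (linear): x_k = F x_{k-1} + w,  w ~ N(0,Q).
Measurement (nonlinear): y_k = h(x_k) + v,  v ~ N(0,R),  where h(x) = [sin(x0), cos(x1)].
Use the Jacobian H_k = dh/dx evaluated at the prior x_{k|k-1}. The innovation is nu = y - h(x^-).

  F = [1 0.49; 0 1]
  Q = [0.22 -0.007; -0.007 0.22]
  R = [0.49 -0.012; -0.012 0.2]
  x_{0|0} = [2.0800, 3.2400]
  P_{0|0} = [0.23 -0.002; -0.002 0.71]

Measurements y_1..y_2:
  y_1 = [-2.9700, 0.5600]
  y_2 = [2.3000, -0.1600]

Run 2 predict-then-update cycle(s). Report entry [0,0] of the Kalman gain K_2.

step 1: x^-=[3.6676, 3.2400]  P^-=[0.6185 0.3389; 0.3389 0.9300]  H_jac=[-0.8648 0.0000; 0.0000 0.0982]  S=[0.9526 -0.0408; -0.0408 0.2090]  K=[-0.5594 0.0501; -0.2914 0.3803]  nu=[-2.4679, 1.5552]  x^+=[5.1261, 4.5506]  P^+=[0.3176 0.1704; 0.1704 0.8098]
step 2: x^-=[7.3559, 4.5506]  P^-=[0.8990 0.5602; 0.5602 1.0298]  H_jac=[0.4778 0.0000; 0.0000 0.9869]  S=[0.6952 0.2522; 0.2522 1.2031]  K=[0.4883 0.3572; 0.0850 0.8270]  nu=[1.4215, 0.0011]  x^+=[8.0504, 4.6724]  P^+=[0.4918 0.0664; 0.0664 0.1665]

K[0,0] = 0.4883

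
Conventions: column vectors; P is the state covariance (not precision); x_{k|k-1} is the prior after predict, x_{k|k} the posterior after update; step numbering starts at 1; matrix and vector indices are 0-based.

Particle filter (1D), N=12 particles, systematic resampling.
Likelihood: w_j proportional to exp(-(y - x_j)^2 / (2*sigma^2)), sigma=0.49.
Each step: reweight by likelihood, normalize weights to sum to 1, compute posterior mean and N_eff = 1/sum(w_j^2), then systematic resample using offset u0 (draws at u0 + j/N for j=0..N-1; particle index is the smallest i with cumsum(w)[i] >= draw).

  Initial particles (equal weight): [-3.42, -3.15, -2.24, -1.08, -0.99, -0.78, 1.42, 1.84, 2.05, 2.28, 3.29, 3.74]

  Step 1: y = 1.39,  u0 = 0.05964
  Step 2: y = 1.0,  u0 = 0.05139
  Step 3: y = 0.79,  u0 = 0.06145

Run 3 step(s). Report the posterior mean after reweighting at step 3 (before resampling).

post_mean = 1.4458

step 1: w=[0.0000, 0.0000, 0.0000, 0.0000, 0.0000, 0.0000, 0.4435, 0.2915, 0.1794, 0.0854, 0.0002, 0.0000]  mean=1.7292  Neff=3.1141  idx=[6, 6, 6, 6, 6, 7, 7, 7, 7, 8, 8, 9]
step 2: w=[0.1500, 0.1500, 0.1500, 0.1500, 0.1500, 0.0498, 0.0498, 0.0498, 0.0498, 0.0218, 0.0218, 0.0071]  mean=1.5373  Neff=8.1026  idx=[0, 0, 1, 2, 2, 3, 3, 4, 4, 6, 7, 9]
step 3: w=[0.1048, 0.1048, 0.1048, 0.1048, 0.1048, 0.1048, 0.1048, 0.1048, 0.1048, 0.0241, 0.0241, 0.0088]  mean=1.4458  Neff=9.9953  idx=[0, 1, 2, 2, 3, 4, 5, 6, 6, 7, 8, 10]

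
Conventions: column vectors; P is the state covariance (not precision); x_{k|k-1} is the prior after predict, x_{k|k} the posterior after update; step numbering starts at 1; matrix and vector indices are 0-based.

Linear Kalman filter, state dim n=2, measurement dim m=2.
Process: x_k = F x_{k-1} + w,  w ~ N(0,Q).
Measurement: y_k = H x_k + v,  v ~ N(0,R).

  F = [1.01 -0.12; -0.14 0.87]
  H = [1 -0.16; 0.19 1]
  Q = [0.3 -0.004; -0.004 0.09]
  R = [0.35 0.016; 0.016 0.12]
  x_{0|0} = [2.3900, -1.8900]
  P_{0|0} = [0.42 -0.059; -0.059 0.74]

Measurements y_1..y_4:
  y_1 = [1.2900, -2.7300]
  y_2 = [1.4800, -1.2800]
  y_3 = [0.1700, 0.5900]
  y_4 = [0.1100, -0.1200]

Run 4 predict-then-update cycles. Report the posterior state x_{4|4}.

x_post = [0.3767, -0.3155]

step 1: x^-=[2.6407, -1.9789]  P^-=[0.7534 -0.1935; -0.1935 0.6727]  S=[1.1825 -0.1361; -0.1361 0.7464]  K=[0.6696 0.0546; -0.1599 0.8229]  nu=[-1.6673, -1.2528]  x^+=[1.4558, -2.7432]  P^+=[0.2310 -0.0266; -0.0266 0.1012]
step 2: x^-=[1.7996, -2.5904]  P^-=[0.5435 -0.0711; -0.0711 0.1776]  S=[0.9208 0.0219; 0.0219 0.2903]  K=[0.6010 0.0655; -0.1217 0.5747]  nu=[-0.7340, 0.9684]  x^+=[1.4218, -1.9444]  P^+=[0.2079 -0.0220; -0.0220 0.0712]
step 3: x^-=[1.6694, -1.8907]  P^-=[0.5184 -0.0605; -0.0605 0.1533]  S=[0.8917 0.0313; 0.0313 0.2690]  K=[0.5897 0.0726; -0.1144 0.5404]  nu=[-1.8019, 2.1635]  x^+=[0.7638, -0.5154]  P^+=[0.2042 -0.0207; -0.0207 0.0670]
step 4: x^-=[0.8333, -0.5553]  P^-=[0.5143 -0.0584; -0.0584 0.1497]  S=[0.8868 0.0332; 0.0332 0.2661]  K=[0.5877 0.0746; -0.1128 0.5350]  nu=[-0.8121, 0.2770]  x^+=[0.3767, -0.3155]  P^+=[0.2036 -0.0203; -0.0203 0.0663]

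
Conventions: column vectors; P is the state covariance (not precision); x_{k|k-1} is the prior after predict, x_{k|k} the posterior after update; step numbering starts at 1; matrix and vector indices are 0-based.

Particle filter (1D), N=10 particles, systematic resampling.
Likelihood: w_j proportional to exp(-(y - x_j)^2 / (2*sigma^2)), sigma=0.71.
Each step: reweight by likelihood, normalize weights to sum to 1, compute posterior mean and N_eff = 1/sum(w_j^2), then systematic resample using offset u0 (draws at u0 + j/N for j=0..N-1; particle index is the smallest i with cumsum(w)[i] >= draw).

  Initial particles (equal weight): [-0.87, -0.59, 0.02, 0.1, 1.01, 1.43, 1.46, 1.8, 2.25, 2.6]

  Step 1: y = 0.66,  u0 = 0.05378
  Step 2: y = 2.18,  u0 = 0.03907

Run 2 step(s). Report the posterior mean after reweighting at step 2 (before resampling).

post_mean = 1.4526

step 1: w=[0.0242, 0.0523, 0.1640, 0.1804, 0.2181, 0.1368, 0.1305, 0.0678, 0.0201, 0.0059]  mean=0.7584  Neff=6.6182  idx=[1, 2, 3, 3, 4, 4, 5, 5, 6, 7]
step 2: w=[0.0002, 0.0031, 0.0043, 0.0043, 0.0814, 0.0814, 0.1811, 0.1811, 0.1891, 0.2741]  mean=1.4526  Neff=5.2699  idx=[4, 5, 6, 6, 7, 8, 8, 9, 9, 9]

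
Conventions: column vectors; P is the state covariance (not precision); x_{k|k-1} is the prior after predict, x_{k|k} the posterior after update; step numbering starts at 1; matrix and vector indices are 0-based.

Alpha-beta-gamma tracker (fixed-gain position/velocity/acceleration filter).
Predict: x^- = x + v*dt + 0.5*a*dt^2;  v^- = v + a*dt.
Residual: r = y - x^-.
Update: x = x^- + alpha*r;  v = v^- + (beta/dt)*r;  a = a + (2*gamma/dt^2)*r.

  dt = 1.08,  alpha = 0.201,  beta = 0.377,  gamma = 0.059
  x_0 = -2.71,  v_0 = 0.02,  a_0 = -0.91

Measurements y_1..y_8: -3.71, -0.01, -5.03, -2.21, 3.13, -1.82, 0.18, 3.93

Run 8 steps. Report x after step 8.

x_post = 5.4161

step 1: x_pred=-3.2191  r=-0.4909  x^+=-3.3178  v^+=-1.1342  a^+=-0.9597
step 2: x_pred=-5.1023  r=5.0923  x^+=-4.0788  v^+=-0.3930  a^+=-0.4445
step 3: x_pred=-4.7624  r=-0.2676  x^+=-4.8162  v^+=-0.9664  a^+=-0.4716
step 4: x_pred=-6.1350  r=3.9250  x^+=-5.3461  v^+=-0.1056  a^+=-0.0745
step 5: x_pred=-5.5036  r=8.6336  x^+=-3.7682  v^+=2.8277  a^+=0.7989
step 6: x_pred=-0.2484  r=-1.5716  x^+=-0.5643  v^+=3.1419  a^+=0.6399
step 7: x_pred=3.2022  r=-3.0222  x^+=2.5948  v^+=2.7781  a^+=0.3342
step 8: x_pred=5.7900  r=-1.8600  x^+=5.4161  v^+=2.4897  a^+=0.1460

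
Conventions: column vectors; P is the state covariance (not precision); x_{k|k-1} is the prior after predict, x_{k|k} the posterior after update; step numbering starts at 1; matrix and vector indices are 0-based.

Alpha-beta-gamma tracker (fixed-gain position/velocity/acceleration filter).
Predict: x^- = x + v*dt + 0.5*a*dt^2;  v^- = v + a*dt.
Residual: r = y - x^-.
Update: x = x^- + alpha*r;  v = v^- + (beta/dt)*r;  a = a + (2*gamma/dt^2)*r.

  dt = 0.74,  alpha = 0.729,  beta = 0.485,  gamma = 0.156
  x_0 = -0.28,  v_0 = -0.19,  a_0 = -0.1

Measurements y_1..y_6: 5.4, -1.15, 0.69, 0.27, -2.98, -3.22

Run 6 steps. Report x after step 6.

step 1: x_pred=-0.4480  r=5.8480  x^+=3.8152  v^+=3.5688  a^+=3.2319
step 2: x_pred=7.3410  r=-8.4910  x^+=1.1511  v^+=0.3954  a^+=-1.6059
step 3: x_pred=1.0040  r=-0.3140  x^+=0.7751  v^+=-0.9987  a^+=-1.7848
step 4: x_pred=-0.4527  r=0.7227  x^+=0.0742  v^+=-1.8458  a^+=-1.3730
step 5: x_pred=-1.6677  r=-1.3123  x^+=-2.6244  v^+=-3.7220  a^+=-2.1207
step 6: x_pred=-5.9593  r=2.7393  x^+=-3.9623  v^+=-3.4960  a^+=-0.5600

x_post = -3.9623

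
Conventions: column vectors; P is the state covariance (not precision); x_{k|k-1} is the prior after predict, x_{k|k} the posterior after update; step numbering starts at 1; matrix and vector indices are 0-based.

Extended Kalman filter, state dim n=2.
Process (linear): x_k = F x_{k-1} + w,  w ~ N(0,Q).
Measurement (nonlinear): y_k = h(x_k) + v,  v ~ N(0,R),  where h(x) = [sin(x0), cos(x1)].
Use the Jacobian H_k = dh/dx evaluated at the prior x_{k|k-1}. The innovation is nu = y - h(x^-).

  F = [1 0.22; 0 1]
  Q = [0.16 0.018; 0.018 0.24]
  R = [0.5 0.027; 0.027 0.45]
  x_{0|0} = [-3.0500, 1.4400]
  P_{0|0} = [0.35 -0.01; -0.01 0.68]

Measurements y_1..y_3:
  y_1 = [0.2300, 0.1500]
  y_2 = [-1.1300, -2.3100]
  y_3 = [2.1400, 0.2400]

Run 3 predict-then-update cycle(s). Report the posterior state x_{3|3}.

x_post = [-1.9131, 2.3949]

step 1: x^-=[-2.7332, 1.4400]  P^-=[0.5385 0.1576; 0.1576 0.9200]  H_jac=[-0.9178 0.0000; 0.0000 -0.9915]  S=[0.9536 0.1704; 0.1704 1.3544]  K=[-0.5091 -0.0513; -0.0320 -0.6695]  nu=[0.6271, 0.0196]  x^+=[-3.0535, 1.4068]  P^+=[0.2789 0.0372; 0.0372 0.3047]
step 2: x^-=[-2.7440, 1.4068]  P^-=[0.4700 0.1222; 0.1222 0.5447]  H_jac=[-0.9220 0.0000; 0.0000 -0.9866]  S=[0.8995 0.1382; 0.1382 0.9802]  K=[-0.4731 -0.0563; -0.0420 -0.5424]  nu=[-0.7428, -2.4733]  x^+=[-2.2533, 2.7793]  P^+=[0.2582 0.0386; 0.0386 0.2485]
step 3: x^-=[-1.6419, 2.7793]  P^-=[0.4472 0.1113; 0.1113 0.4885]  H_jac=[-0.0710 0.0000; 0.0000 -0.3544]  S=[0.5023 0.0298; 0.0298 0.5113]  K=[-0.0589 -0.0737; 0.0044 -0.3388]  nu=[3.1375, 1.1751]  x^+=[-1.9131, 2.3949]  P^+=[0.4424 0.0981; 0.0981 0.4299]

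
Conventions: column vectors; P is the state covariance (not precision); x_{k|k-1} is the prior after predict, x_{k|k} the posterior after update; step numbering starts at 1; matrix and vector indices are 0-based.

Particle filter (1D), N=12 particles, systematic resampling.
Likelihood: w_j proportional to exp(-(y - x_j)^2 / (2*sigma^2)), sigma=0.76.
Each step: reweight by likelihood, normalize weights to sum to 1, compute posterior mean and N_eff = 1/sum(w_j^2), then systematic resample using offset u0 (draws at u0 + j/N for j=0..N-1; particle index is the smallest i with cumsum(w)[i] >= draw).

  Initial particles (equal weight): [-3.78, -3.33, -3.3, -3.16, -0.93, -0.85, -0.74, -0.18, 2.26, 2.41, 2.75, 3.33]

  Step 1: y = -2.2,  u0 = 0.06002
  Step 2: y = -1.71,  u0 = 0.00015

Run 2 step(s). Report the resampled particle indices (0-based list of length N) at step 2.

step 1: w=[0.0610, 0.1753, 0.1858, 0.2384, 0.1311, 0.1093, 0.0837, 0.0155, 0.0000, 0.0000, 0.0000, 0.0000]  mean=-2.4603  Neff=6.1663  idx=[0, 1, 1, 2, 2, 3, 3, 3, 4, 5, 5, 6]
step 2: w=[0.0081, 0.0340, 0.0340, 0.0370, 0.0370, 0.0535, 0.0535, 0.0535, 0.1950, 0.1741, 0.1741, 0.1462]  mean=-1.5941  Neff=7.4795  idx=[0, 3, 5, 6, 8, 8, 8, 9, 9, 10, 10, 11]

resampled_idx = [0, 3, 5, 6, 8, 8, 8, 9, 9, 10, 10, 11]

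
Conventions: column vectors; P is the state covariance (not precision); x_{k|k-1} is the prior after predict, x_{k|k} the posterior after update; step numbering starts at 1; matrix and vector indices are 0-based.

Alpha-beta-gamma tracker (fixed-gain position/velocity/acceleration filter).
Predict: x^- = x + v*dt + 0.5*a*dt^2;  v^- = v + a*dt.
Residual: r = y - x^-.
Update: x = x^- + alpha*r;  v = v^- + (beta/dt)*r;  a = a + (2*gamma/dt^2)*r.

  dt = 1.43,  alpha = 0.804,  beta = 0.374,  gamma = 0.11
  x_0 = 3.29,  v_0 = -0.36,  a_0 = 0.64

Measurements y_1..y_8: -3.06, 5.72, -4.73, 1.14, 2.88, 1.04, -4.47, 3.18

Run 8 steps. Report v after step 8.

v_post = 0.0657

step 1: x_pred=3.4296  r=-6.4896  x^+=-1.7880  v^+=-1.1421  a^+=-0.0582
step 2: x_pred=-3.4807  r=9.2007  x^+=3.9167  v^+=1.1811  a^+=0.9317
step 3: x_pred=6.5582  r=-11.2882  x^+=-2.5175  v^+=-0.4389  a^+=-0.2828
step 4: x_pred=-3.4343  r=4.5743  x^+=0.2434  v^+=0.3531  a^+=0.2094
step 5: x_pred=0.9624  r=1.9176  x^+=2.5042  v^+=1.1540  a^+=0.4157
step 6: x_pred=4.5794  r=-3.5394  x^+=1.7337  v^+=0.8227  a^+=0.0349
step 7: x_pred=2.9459  r=-7.4159  x^+=-3.0165  v^+=-1.0669  a^+=-0.7629
step 8: x_pred=-5.3223  r=8.5023  x^+=1.5136  v^+=0.0657  a^+=0.1518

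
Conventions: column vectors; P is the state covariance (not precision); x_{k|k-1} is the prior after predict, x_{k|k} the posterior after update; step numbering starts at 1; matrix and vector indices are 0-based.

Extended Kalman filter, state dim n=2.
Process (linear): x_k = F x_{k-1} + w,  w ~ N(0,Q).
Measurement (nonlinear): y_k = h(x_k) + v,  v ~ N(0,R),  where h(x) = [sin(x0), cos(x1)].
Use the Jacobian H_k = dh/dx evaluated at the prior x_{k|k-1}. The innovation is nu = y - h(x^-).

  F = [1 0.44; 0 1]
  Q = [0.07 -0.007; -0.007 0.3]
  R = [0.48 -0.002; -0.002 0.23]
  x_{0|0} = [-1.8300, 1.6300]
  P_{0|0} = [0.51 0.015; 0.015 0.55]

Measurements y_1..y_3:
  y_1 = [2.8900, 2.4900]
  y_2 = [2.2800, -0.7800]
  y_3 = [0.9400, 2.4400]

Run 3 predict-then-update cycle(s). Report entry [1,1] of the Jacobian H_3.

H_jac[1,1] = 0.6942

step 1: x^-=[-1.1128, 1.6300]  P^-=[0.6997 0.2500; 0.2500 0.8500]  H_jac=[0.4422 0.0000; 0.0000 -0.9982]  S=[0.6168 -0.1123; -0.1123 1.0770]  K=[0.4683 -0.1829; 0.0364 -0.7840]  nu=[3.7869, 2.5492]  x^+=[0.1943, -0.2307]  P^+=[0.5092 0.0431; 0.0431 0.1807]
step 2: x^-=[0.0928, -0.2307]  P^-=[0.6521 0.1156; 0.1156 0.4807]  H_jac=[0.9957 0.0000; 0.0000 0.2287]  S=[1.1265 0.0243; 0.0243 0.2551]  K=[0.5753 0.0488; 0.0931 0.4220]  nu=[2.1873, -1.7535]  x^+=[1.2657, -0.7672]  P^+=[0.2772 0.0440; 0.0440 0.4236]
step 3: x^-=[0.9281, -0.7672]  P^-=[0.4680 0.2234; 0.2234 0.7236]  H_jac=[0.5993 0.0000; 0.0000 0.6942]  S=[0.6481 0.0909; 0.0909 0.5787]  K=[0.4041 0.2045; 0.0867 0.8544]  nu=[0.1395, 1.7202]  x^+=[1.3362, 0.7146]  P^+=[0.3229 0.0666; 0.0666 0.2828]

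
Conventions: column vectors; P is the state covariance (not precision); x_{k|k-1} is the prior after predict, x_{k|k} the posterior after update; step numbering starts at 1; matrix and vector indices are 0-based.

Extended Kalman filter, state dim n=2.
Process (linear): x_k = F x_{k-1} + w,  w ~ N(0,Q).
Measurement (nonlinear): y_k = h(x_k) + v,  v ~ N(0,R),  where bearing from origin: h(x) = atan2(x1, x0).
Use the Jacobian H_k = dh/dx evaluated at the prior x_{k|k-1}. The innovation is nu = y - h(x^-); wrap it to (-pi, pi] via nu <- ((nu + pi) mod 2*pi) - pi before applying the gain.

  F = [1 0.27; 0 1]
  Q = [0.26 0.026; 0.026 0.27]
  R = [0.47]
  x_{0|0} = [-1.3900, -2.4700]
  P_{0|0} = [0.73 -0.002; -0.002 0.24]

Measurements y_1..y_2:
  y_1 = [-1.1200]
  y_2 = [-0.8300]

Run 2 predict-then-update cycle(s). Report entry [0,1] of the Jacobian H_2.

H_jac[0,1] = -0.1875

step 1: x^-=[-2.0569, -2.4700]  P^-=[1.0064 0.0888; 0.0888 0.5100]  H_jac=[0.2391 -0.1991]  S=[0.5393]  K=[0.4134; -0.1489]  nu=[1.1452]  x^+=[-1.5835, -2.6405]  P^+=[0.9143 0.1220; 0.1220 0.4980]
step 2: x^-=[-2.2965, -2.6405]  P^-=[1.2765 0.2825; 0.2825 0.7680]  H_jac=[0.2156 -0.1875]  S=[0.5335]  K=[0.4166; -0.1558]  nu=[1.4566]  x^+=[-1.6896, -2.8675]  P^+=[1.1839 0.3171; 0.3171 0.7551]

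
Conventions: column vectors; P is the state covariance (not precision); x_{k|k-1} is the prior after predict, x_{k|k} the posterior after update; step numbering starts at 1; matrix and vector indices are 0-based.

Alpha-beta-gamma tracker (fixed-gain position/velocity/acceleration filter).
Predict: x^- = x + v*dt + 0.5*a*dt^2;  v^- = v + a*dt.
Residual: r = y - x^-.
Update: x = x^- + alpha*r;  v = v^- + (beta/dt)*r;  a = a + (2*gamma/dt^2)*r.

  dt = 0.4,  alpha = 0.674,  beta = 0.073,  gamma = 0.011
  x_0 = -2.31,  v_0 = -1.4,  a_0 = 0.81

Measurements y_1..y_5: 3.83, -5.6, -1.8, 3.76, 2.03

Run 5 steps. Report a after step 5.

step 1: x_pred=-2.8052  r=6.6352  x^+=1.6669  v^+=0.1349  a^+=1.7223
step 2: x_pred=1.8587  r=-7.4587  x^+=-3.1685  v^+=-0.5373  a^+=0.6968
step 3: x_pred=-3.3277  r=1.5277  x^+=-2.2980  v^+=0.0202  a^+=0.9068
step 4: x_pred=-2.2174  r=5.9774  x^+=1.8114  v^+=1.4738  a^+=1.7287
step 5: x_pred=2.5392  r=-0.5092  x^+=2.1960  v^+=2.0723  a^+=1.6587

a_post = 1.6587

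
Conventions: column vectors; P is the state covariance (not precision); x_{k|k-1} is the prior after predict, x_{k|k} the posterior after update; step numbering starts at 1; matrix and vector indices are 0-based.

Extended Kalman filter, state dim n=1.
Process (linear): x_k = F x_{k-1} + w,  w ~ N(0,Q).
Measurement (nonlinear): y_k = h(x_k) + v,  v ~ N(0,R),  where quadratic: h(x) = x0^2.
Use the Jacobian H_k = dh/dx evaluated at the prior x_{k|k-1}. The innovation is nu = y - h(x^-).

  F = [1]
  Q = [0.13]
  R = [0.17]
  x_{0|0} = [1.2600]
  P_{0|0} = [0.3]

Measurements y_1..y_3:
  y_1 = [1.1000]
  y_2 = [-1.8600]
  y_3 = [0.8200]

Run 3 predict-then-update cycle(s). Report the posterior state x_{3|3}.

step 1: x^-=[1.2600]  P^-=[0.4300]  H_jac=[2.5200]  S=[2.9007]  K=[0.3736]  nu=[-0.4876]  x^+=[1.0778]  P^+=[0.0252]
step 2: x^-=[1.0778]  P^-=[0.1552]  H_jac=[2.1557]  S=[0.8912]  K=[0.3754]  nu=[-3.0218]  x^+=[-0.0565]  P^+=[0.0296]
step 3: x^-=[-0.0565]  P^-=[0.1596]  H_jac=[-0.1130]  S=[0.1720]  K=[-0.1049]  nu=[0.8168]  x^+=[-0.1422]  P^+=[0.1577]

x_post = [-0.1422]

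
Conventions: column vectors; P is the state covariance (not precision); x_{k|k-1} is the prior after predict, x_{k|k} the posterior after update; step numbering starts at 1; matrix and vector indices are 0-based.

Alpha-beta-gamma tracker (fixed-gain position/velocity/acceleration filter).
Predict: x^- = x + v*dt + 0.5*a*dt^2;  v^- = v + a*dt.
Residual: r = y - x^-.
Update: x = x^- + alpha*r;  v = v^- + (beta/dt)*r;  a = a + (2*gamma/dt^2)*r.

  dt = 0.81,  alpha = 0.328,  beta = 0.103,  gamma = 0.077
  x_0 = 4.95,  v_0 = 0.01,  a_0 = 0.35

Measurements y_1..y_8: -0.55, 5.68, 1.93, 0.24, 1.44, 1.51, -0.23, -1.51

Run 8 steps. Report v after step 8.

v_post = -0.5307

step 1: x_pred=5.0729  r=-5.6229  x^+=3.2286  v^+=-0.4215  a^+=-0.9698
step 2: x_pred=2.5690  r=3.1110  x^+=3.5894  v^+=-0.8115  a^+=-0.2396
step 3: x_pred=2.8535  r=-0.9235  x^+=2.5506  v^+=-1.1230  a^+=-0.4564
step 4: x_pred=1.4913  r=-1.2513  x^+=1.0809  v^+=-1.6518  a^+=-0.7501
step 5: x_pred=-0.5031  r=1.9431  x^+=0.1342  v^+=-2.0122  a^+=-0.2940
step 6: x_pred=-1.5921  r=3.1021  x^+=-0.5746  v^+=-1.8559  a^+=0.4341
step 7: x_pred=-1.9355  r=1.7055  x^+=-1.3761  v^+=-1.2874  a^+=0.8345
step 8: x_pred=-2.1451  r=0.6351  x^+=-1.9368  v^+=-0.5307  a^+=0.9835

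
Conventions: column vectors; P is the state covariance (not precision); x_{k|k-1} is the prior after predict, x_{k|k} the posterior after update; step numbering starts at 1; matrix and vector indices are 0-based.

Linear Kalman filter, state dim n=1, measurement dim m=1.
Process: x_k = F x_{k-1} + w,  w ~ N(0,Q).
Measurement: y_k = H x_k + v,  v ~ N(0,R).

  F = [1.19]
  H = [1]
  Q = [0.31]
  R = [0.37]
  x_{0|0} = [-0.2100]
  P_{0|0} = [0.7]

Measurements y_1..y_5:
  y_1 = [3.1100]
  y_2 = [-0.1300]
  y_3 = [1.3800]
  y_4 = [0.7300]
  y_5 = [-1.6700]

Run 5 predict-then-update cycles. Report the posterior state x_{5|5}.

x_post = [-0.6214]

step 1: x^-=[-0.2499]  P^-=[1.3013]  S=[1.6713]  K=[0.7786]  nu=[3.3599]  x^+=[2.3662]  P^+=[0.2881]
step 2: x^-=[2.8157]  P^-=[0.7180]  S=[1.0880]  K=[0.6599]  nu=[-2.9457]  x^+=[0.8718]  P^+=[0.2442]
step 3: x^-=[1.0374]  P^-=[0.6558]  S=[1.0258]  K=[0.6393]  nu=[0.3426]  x^+=[1.2564]  P^+=[0.2365]
step 4: x^-=[1.4952]  P^-=[0.6450]  S=[1.0150]  K=[0.6355]  nu=[-0.7652]  x^+=[1.0089]  P^+=[0.2351]
step 5: x^-=[1.2006]  P^-=[0.6430]  S=[1.0130]  K=[0.6347]  nu=[-2.8706]  x^+=[-0.6214]  P^+=[0.2349]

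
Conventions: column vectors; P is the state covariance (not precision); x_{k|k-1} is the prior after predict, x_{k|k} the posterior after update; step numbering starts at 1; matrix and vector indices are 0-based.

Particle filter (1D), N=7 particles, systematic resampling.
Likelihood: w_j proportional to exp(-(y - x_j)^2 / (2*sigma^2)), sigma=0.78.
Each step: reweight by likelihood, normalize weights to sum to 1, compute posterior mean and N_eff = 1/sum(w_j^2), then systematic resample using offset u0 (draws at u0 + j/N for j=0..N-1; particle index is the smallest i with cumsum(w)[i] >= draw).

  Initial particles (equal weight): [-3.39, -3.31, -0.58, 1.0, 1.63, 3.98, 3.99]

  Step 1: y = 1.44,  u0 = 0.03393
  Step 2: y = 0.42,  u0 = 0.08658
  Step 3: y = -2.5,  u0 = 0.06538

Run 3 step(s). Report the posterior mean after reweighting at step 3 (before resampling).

step 1: w=[0.0000, 0.0000, 0.0187, 0.4565, 0.5196, 0.0027, 0.0026]  mean=1.3134  Neff=2.0890  idx=[3, 3, 3, 3, 4, 4, 4]
step 2: w=[0.1928, 0.1928, 0.1928, 0.1928, 0.0763, 0.0763, 0.0763]  mean=1.1442  Neff=6.0201  idx=[0, 1, 1, 2, 3, 4, 6]
step 3: w=[0.1985, 0.1985, 0.1985, 0.1985, 0.1985, 0.0038, 0.0038]  mean=1.0048  Neff=5.0765  idx=[0, 1, 1, 2, 3, 3, 4]

post_mean = 1.0048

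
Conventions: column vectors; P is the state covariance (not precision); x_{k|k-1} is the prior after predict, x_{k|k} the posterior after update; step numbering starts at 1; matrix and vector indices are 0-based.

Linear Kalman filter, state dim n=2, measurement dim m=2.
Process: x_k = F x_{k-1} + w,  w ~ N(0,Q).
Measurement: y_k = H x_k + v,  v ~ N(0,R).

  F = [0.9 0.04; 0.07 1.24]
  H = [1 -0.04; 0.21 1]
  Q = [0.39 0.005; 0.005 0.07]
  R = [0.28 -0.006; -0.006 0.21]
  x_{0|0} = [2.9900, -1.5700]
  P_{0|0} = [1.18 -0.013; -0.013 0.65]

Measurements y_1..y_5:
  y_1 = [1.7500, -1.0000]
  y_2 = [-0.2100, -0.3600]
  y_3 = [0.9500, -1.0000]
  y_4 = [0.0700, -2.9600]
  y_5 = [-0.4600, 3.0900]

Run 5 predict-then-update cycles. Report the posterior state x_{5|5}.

step 1: x^-=[2.6282, -1.7375]  P^-=[1.3459 0.0970; 0.0970 1.0730]  S=[1.6199 0.3299; 0.3299 1.3831]  K=[0.8120 0.0808; -0.1341 0.8225]  nu=[-0.9477, 0.1856]  x^+=[1.8736, -1.4577]  P^+=[0.2255 -0.0353; -0.0353 0.1809]
step 2: x^-=[1.6280, -1.6765]  P^-=[0.5704 -0.0113; -0.0113 0.3432]  S=[0.8518 0.0889; 0.0889 0.5736]  K=[0.6611 0.0867; -0.0928 0.6086]  nu=[-1.9050, 0.9746]  x^+=[0.4531, -0.9065]  P^+=[0.1836 -0.0243; -0.0243 0.1335]
step 3: x^-=[0.3716, -1.0923]  P^-=[0.5372 -0.0040; -0.0040 0.2719]  S=[0.8179 0.0920; 0.0920 0.5039]  K=[0.6459 0.0980; -0.0803 0.5526]  nu=[0.5347, 0.0143]  x^+=[0.7184, -1.1274]  P^+=[0.1794 -0.0210; -0.0210 0.1209]
step 4: x^-=[0.6014, -1.3477]  P^-=[0.5340 -0.0012; -0.0012 0.2532]  S=[0.8145 0.0949; 0.0949 0.4862]  K=[0.6437 0.1027; -0.0762 0.5350]  nu=[-0.5853, -1.7386]  x^+=[0.0461, -2.2333]  P^+=[0.1788 -0.0199; -0.0199 0.1170]
step 5: x^-=[-0.0478, -2.7661]  P^-=[0.5336 -0.0001; -0.0001 0.2473]  S=[0.8140 0.0960; 0.0960 0.4808]  K=[0.6432 0.1043; -0.0748 0.5293]  nu=[-0.5228, 5.8661]  x^+=[0.2278, 0.3777]  P^+=[0.1787 -0.0195; -0.0195 0.1157]

x_post = [0.2278, 0.3777]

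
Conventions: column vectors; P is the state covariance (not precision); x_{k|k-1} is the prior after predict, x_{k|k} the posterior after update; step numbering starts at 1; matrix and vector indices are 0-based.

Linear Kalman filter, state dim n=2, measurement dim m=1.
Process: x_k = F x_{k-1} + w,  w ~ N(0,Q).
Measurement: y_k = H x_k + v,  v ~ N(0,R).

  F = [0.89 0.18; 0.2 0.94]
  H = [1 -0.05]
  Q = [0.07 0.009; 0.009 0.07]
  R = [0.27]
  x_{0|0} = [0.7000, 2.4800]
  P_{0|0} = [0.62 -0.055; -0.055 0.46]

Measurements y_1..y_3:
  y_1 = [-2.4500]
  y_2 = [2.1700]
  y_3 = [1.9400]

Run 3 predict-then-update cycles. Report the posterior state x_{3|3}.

x_post = [1.5182, 2.8371]

step 1: x^-=[1.0694, 2.4712]  P^-=[0.5584 0.1492; 0.1492 0.4806]  S=[0.8147]  K=[0.6763; 0.1536]  nu=[-3.3958]  x^+=[-1.2271, 1.9494]  P^+=[0.1858 0.0646; 0.0646 0.4613]
step 2: x^-=[-0.7412, 1.5871]  P^-=[0.2528 0.1765; 0.1765 0.5093]  S=[0.5064]  K=[0.4818; 0.2981]  nu=[2.9905]  x^+=[0.6996, 2.4787]  P^+=[0.1353 0.1037; 0.1037 0.4643]
step 3: x^-=[1.0688, 2.4699]  P^-=[0.2254 0.2021; 0.2021 0.5247]  S=[0.4765]  K=[0.4518; 0.3692]  nu=[0.9947]  x^+=[1.5182, 2.8371]  P^+=[0.1281 0.1227; 0.1227 0.4597]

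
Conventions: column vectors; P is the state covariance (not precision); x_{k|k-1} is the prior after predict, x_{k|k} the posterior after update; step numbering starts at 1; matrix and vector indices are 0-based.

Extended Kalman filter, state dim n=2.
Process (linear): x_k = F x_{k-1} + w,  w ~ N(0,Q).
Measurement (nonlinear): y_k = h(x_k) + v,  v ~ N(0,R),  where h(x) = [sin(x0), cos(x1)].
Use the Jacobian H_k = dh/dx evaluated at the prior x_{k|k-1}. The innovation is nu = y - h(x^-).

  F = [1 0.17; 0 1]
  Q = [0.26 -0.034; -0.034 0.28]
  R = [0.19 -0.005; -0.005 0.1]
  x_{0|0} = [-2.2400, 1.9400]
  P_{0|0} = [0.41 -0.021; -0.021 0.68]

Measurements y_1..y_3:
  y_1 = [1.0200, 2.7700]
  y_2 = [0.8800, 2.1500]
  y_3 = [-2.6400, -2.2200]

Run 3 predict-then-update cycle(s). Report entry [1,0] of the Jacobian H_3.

step 1: x^-=[-1.9102, 1.9400]  P^-=[0.6825 0.0606; 0.0606 0.9600]  H_jac=[-0.3329 0.0000; 0.0000 -0.9326]  S=[0.2656 0.0138; 0.0138 0.9350]  K=[-0.8529 -0.0478; -0.0262 -0.9572]  nu=[1.9630, 3.1309]  x^+=[-3.7341, -1.1082]  P^+=[0.4860 0.0006; 0.0006 0.1025]
step 2: x^-=[-3.9225, -1.1082]  P^-=[0.7492 -0.0160; -0.0160 0.3825]  H_jac=[-0.7103 0.0000; 0.0000 0.8949]  S=[0.5679 0.0052; 0.0052 0.4063]  K=[-0.9367 -0.0233; 0.0123 0.8423]  nu=[0.1761, 1.7037]  x^+=[-4.1272, 0.3290]  P^+=[0.2504 0.0026; 0.0026 0.0941]
step 3: x^-=[-4.0713, 0.3290]  P^-=[0.5140 -0.0154; -0.0154 0.3741]  H_jac=[-0.5981 0.0000; 0.0000 -0.3231]  S=[0.3739 -0.0080; -0.0080 0.1390]  K=[-0.8225 -0.0114; 0.0061 -0.8688]  nu=[-3.4414, -3.1664]  x^+=[-1.2044, 3.0590]  P^+=[0.2612 -0.0092; -0.0092 0.2690]

H_jac[1,0] = 0.0000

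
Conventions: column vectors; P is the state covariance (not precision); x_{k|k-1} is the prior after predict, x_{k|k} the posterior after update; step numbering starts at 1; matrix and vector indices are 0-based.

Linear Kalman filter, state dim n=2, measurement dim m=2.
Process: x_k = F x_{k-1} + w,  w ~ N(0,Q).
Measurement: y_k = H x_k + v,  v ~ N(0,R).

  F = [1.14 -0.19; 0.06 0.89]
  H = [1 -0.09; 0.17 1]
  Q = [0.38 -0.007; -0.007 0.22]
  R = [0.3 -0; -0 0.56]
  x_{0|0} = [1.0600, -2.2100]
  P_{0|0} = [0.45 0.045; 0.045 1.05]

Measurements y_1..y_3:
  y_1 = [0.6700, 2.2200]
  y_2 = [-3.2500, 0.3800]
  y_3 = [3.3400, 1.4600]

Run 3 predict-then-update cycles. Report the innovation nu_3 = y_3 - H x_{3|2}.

innov = [5.7807, 1.1425]

step 1: x^-=[1.6283, -1.9033]  P^-=[0.9832 -0.1086; -0.1086 1.0581]  S=[1.3114 -0.0351; -0.0351 1.6096]  K=[0.7587 0.0529; -0.1383 0.6429]  nu=[-1.1296, 3.8465]  x^+=[0.9747, 0.7258]  P^+=[0.2268 -0.0089; -0.0089 0.3615]
step 2: x^-=[0.9733, 0.7044]  P^-=[0.6917 -0.0616; -0.0616 0.5062]  S=[1.0069 0.0114; 0.0114 1.0653]  K=[0.6920 0.0452; -0.1117 0.4666]  nu=[-4.1599, -0.4899]  x^+=[-1.9273, 0.9405]  P^+=[0.2067 -0.0098; -0.0098 0.2630]
step 3: x^-=[-2.3758, 0.7214]  P^-=[0.6624 -0.0472; -0.0472 0.4280]  S=[0.9743 0.0276; 0.0276 0.9911]  K=[0.6829 0.0470; -0.1001 0.4265]  nu=[5.7807, 1.1425]  x^+=[1.6252, 0.6303]  P^+=[0.2041 -0.0084; -0.0084 0.2403]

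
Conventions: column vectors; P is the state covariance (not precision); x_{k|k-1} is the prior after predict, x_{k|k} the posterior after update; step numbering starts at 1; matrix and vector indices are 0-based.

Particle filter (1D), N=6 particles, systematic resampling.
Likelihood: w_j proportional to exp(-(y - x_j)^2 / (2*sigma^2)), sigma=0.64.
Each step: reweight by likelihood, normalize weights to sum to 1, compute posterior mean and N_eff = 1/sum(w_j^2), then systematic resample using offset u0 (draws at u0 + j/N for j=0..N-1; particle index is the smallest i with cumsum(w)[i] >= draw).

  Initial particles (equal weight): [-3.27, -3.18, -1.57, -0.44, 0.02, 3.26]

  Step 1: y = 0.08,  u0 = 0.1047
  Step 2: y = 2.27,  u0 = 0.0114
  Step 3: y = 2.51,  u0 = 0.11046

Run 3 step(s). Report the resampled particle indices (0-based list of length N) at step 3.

resampled_idx = [1, 2, 3, 4, 4, 5]

step 1: w=[0.0000, 0.0000, 0.0206, 0.4107, 0.5688, 0.0000]  mean=-0.2016  Neff=2.0303  idx=[3, 3, 4, 4, 4, 4]
step 2: w=[0.0150, 0.0150, 0.2425, 0.2425, 0.2425, 0.2425]  mean=0.0062  Neff=4.2426  idx=[0, 2, 3, 3, 4, 5]
step 3: w=[0.0093, 0.1981, 0.1981, 0.1981, 0.1981, 0.1981]  mean=0.0157  Neff=5.0925  idx=[1, 2, 3, 4, 4, 5]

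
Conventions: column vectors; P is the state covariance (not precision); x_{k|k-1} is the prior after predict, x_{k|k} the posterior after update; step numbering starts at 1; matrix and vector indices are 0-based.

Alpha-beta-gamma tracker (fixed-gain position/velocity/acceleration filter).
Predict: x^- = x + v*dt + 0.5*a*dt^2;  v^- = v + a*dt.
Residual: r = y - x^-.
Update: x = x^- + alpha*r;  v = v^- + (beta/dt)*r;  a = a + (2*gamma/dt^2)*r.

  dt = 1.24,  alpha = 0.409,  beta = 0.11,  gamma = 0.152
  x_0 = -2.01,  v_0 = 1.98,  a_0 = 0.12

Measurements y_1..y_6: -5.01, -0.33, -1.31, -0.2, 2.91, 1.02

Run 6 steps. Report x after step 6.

step 1: x_pred=0.5375  r=-5.5475  x^+=-1.7315  v^+=1.6367  a^+=-0.9768
step 2: x_pred=-0.4529  r=0.1229  x^+=-0.4026  v^+=0.4364  a^+=-0.9525
step 3: x_pred=-0.5938  r=-0.7162  x^+=-0.8867  v^+=-0.8082  a^+=-1.0941
step 4: x_pred=-2.7301  r=2.5301  x^+=-1.6953  v^+=-1.9405  a^+=-0.5939
step 5: x_pred=-4.5580  r=7.4680  x^+=-1.5036  v^+=-2.0144  a^+=0.8827
step 6: x_pred=-3.3228  r=4.3428  x^+=-1.5466  v^+=-0.5346  a^+=1.7413

x_post = -1.5466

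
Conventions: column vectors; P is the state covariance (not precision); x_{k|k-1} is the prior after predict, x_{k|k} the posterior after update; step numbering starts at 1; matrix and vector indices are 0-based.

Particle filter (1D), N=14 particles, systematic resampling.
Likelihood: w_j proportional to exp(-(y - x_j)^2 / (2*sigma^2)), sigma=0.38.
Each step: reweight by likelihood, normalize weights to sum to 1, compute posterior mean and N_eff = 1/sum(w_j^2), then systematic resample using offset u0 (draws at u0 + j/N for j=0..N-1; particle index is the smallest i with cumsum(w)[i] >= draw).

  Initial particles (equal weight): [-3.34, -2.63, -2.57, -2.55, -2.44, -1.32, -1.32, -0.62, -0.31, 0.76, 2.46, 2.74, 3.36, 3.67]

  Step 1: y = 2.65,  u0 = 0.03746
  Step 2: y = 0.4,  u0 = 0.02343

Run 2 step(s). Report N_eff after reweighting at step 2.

N_eff = 6.1967

step 1: w=[0.0000, 0.0000, 0.0000, 0.0000, 0.0000, 0.0000, 0.0000, 0.0000, 0.0000, 0.0000, 0.4291, 0.4728, 0.0849, 0.0133]  mean=2.6848  Neff=2.4095  idx=[10, 10, 10, 10, 10, 10, 11, 11, 11, 11, 11, 11, 11, 12]
step 2: w=[0.1640, 0.1640, 0.1640, 0.1640, 0.1640, 0.1640, 0.0023, 0.0023, 0.0023, 0.0023, 0.0023, 0.0023, 0.0023, 0.0000]  mean=2.4645  Neff=6.1967  idx=[0, 0, 1, 1, 1, 2, 2, 3, 3, 4, 4, 4, 5, 5]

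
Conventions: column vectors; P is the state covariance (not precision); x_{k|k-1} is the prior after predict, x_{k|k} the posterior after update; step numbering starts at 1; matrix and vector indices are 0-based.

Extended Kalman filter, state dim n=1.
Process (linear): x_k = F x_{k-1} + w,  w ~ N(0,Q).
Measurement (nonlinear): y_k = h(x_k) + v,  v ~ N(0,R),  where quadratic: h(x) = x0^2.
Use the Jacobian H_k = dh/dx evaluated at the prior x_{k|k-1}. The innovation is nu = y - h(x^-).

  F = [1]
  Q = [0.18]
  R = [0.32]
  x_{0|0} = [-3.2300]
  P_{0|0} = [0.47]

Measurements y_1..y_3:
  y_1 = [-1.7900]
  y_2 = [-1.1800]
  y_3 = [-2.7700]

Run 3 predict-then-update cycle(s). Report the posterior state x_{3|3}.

step 1: x^-=[-3.2300]  P^-=[0.6500]  H_jac=[-6.4600]  S=[27.4455]  K=[-0.1530]  nu=[-12.2229]  x^+=[-1.3600]  P^+=[0.0076]
step 2: x^-=[-1.3600]  P^-=[0.1876]  H_jac=[-2.7199]  S=[1.7077]  K=[-0.2988]  nu=[-3.0295]  x^+=[-0.4549]  P^+=[0.0351]
step 3: x^-=[-0.4549]  P^-=[0.2151]  H_jac=[-0.9097]  S=[0.4981]  K=[-0.3930]  nu=[-2.9769]  x^+=[0.7150]  P^+=[0.1382]

x_post = [0.7150]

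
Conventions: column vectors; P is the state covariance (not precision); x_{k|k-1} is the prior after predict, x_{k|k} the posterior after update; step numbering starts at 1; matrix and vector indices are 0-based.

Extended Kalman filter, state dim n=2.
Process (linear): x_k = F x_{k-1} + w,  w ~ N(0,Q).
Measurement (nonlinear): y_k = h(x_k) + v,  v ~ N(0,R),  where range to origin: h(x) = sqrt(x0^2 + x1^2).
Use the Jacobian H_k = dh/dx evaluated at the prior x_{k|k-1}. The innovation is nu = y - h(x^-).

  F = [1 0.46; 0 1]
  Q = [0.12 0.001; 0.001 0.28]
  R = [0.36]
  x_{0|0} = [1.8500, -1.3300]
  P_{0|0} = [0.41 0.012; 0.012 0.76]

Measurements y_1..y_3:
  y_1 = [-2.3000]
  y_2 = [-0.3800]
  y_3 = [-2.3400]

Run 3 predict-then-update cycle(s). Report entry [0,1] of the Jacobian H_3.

step 1: x^-=[1.2382, -1.3300]  P^-=[0.7019 0.3626; 0.3626 1.0400]  H_jac=[0.6814 -0.7319]  S=[0.8813]  K=[0.2415; -0.5833]  nu=[-4.1172]  x^+=[0.2439, 1.0717]  P^+=[0.6505 0.4868; 0.4868 0.7401]
step 2: x^-=[0.7369, 1.0717]  P^-=[1.3749 0.8282; 0.8282 1.0201]  H_jac=[0.5666 0.8240]  S=[2.2673]  K=[0.6446; 0.5777]  nu=[-1.6806]  x^+=[-0.3464, 0.1008]  P^+=[0.4329 -0.0160; -0.0160 0.2634]
step 3: x^-=[-0.3000, 0.1008]  P^-=[0.5939 0.1061; 0.1061 0.5434]  H_jac=[-0.9479 0.3186]  S=[0.8847]  K=[-0.5981; 0.0820]  nu=[-2.6565]  x^+=[1.2889, -0.1170]  P^+=[0.2774 0.1495; 0.1495 0.5375]

H_jac[0,1] = 0.3186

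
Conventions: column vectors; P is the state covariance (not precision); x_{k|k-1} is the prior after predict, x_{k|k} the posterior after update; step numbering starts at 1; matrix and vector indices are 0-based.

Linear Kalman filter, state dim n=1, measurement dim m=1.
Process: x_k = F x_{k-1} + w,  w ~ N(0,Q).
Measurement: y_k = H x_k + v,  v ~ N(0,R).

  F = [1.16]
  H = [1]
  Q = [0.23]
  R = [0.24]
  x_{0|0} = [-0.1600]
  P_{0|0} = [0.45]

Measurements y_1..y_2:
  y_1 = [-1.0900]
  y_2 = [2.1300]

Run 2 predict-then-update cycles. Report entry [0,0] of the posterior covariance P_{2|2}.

P_post[0,0] = 0.1601

step 1: x^-=[-0.1856]  P^-=[0.8355]  S=[1.0755]  K=[0.7769]  nu=[-0.9044]  x^+=[-0.8882]  P^+=[0.1864]
step 2: x^-=[-1.0303]  P^-=[0.4809]  S=[0.7209]  K=[0.6671]  nu=[3.1603]  x^+=[1.0779]  P^+=[0.1601]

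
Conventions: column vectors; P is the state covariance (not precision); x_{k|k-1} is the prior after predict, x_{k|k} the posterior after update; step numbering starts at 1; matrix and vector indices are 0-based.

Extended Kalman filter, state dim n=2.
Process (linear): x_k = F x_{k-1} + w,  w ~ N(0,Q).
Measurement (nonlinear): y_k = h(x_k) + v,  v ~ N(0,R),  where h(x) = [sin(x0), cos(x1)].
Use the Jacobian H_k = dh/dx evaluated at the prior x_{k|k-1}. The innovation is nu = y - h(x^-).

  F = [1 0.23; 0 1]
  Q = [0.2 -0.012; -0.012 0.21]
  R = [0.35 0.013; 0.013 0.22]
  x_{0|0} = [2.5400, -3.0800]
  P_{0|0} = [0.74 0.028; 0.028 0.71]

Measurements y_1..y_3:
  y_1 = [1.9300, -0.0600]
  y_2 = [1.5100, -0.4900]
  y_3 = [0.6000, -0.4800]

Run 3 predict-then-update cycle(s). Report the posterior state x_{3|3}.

x_post = [0.8038, -2.1482]

step 1: x^-=[1.8316, -3.0800]  P^-=[0.9904 0.1793; 0.1793 0.9200]  H_jac=[-0.2579 0.0000; 0.0000 0.0616]  S=[0.4159 0.0102; 0.0102 0.2235]  K=[-0.6160 0.0774; -0.1175 0.2587]  nu=[0.9638, 0.9381]  x^+=[1.3104, -2.9505]  P^+=[0.8323 0.1464; 0.1464 0.8999]
step 2: x^-=[0.6318, -2.9505]  P^-=[1.1472 0.3414; 0.3414 1.1099]  H_jac=[0.8070 0.0000; 0.0000 0.1899]  S=[1.0970 0.0653; 0.0653 0.2600]  K=[0.8416 0.0379; 0.2060 0.7589]  nu=[0.9194, 0.4918]  x^+=[1.4242, -2.3880]  P^+=[0.3656 0.1016; 0.1016 0.8932]
step 3: x^-=[0.8750, -2.3880]  P^-=[0.6596 0.2950; 0.2950 1.1032]  H_jac=[0.6410 0.0000; 0.0000 0.6843]  S=[0.6210 0.1424; 0.1424 0.7366]  K=[0.6467 0.1490; 0.0727 1.0108]  nu=[-0.1675, 0.2492]  x^+=[0.8038, -2.1482]  P^+=[0.3561 0.0602; 0.0602 0.3264]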